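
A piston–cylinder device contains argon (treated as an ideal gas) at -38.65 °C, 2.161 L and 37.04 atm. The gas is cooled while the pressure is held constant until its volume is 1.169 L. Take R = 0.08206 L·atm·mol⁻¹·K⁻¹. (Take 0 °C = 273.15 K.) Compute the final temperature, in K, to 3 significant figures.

T₂ ≈ 127 K

Convert: T₁ = 234.5 K.
Isobaric, so V/T is constant: P₂ = P₁; T₂ = T₁·(V₂/V₁) = 126.9 K.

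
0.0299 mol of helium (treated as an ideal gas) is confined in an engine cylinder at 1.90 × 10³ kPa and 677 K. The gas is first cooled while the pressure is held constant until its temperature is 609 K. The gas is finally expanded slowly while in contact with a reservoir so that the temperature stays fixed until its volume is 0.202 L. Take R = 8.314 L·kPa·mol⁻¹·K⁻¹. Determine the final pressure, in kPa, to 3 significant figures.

P₃ ≈ 749 kPa

From PV = nRT: V₁ = nRT₁/P₁ = 0.08858 L.
Isobaric, so V/T is constant: P₂ = P₁; V₂ = V₁·(T₂/T₁) = 0.07968 L.
Isothermal, so P V is constant: T₃ = T₂; P₃ = P₂·(V₂/V₃) = 749.5 kPa.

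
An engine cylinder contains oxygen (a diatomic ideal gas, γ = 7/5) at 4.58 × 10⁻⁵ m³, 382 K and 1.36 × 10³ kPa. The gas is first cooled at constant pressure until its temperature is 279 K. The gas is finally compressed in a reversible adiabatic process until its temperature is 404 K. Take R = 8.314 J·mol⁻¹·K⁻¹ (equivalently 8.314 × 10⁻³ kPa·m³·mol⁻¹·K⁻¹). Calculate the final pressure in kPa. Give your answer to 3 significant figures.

Isobaric, so V/T is constant: P₂ = P₁; V₂ = V₁·(T₂/T₁) = 3.345e-05 m³.
Reversible adiabatic, γ = 7/5: P₃ = P₂·(T₃/T₂)^(γ/(γ−1)) = 4969 kPa; V₃ = V₂·(T₂/T₃)^(1/(γ−1)) = 1.326e-05 m³.

P₃ ≈ 4.97e+03 kPa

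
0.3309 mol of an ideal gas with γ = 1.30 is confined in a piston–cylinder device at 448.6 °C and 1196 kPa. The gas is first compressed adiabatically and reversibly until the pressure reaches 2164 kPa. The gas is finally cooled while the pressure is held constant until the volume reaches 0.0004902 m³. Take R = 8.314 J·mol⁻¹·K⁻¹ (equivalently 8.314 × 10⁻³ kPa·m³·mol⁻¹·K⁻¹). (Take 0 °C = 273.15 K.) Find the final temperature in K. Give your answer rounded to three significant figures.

T₃ ≈ 386 K

Convert: T₁ = 721.8 K.
From PV = nRT: V₁ = nRT₁/P₁ = 0.001660 m³.
Reversible adiabatic, γ = 1.30: T₂ = T₁·(P₂/P₁)^((γ−1)/γ) = 827.6 K; V₂ = V₁·(P₁/P₂)^(1/γ) = 0.001052 m³.
Isobaric, so V/T is constant: P₃ = P₂; T₃ = T₂·(V₃/V₂) = 385.6 K.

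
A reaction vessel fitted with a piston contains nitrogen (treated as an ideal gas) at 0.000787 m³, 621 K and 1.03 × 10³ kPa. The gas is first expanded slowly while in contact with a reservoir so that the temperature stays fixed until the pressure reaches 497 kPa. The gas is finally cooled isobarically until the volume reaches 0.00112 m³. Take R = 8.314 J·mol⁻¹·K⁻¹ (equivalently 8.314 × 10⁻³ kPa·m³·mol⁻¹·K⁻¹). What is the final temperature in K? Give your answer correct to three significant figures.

T₃ ≈ 426 K

Isothermal, so P V is constant: T₂ = T₁; V₂ = V₁·(P₁/P₂) = 0.001631 m³.
Isobaric, so V/T is constant: P₃ = P₂; T₃ = T₂·(V₃/V₂) = 426.4 K.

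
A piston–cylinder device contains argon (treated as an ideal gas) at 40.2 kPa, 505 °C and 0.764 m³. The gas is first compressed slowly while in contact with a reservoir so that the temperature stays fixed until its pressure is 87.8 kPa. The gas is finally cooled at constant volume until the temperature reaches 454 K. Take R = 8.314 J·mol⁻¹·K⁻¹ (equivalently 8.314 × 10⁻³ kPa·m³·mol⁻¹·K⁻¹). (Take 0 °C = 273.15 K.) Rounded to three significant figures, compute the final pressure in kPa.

P₃ ≈ 51.2 kPa

Convert: T₁ = 778.1 K.
Isothermal, so P V is constant: T₂ = T₁; V₂ = V₁·(P₁/P₂) = 0.3498 m³.
Isochoric, so P/T is constant: V₃ = V₂; P₃ = P₂·(T₃/T₂) = 51.23 kPa.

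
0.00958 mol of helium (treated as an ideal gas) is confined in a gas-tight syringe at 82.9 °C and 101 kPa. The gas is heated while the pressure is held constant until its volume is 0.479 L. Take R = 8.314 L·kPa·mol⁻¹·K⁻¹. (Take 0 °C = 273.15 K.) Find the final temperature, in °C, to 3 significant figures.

Convert: T₁ = 356.0 K.
From PV = nRT: V₁ = nRT₁/P₁ = 0.2808 L.
Isobaric, so V/T is constant: P₂ = P₁; T₂ = T₁·(V₂/V₁) = 607.4 K.

T₂ ≈ 334 °C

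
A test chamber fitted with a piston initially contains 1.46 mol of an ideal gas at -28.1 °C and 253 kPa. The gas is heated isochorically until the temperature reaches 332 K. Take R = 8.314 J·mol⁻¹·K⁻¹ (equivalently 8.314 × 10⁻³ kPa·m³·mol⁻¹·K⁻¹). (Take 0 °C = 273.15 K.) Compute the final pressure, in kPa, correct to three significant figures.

Convert: T₁ = 245.0 K.
From PV = nRT: V₁ = nRT₁/P₁ = 0.01176 m³.
Isochoric, so P/T is constant: V₂ = V₁; P₂ = P₁·(T₂/T₁) = 342.8 kPa.

P₂ ≈ 343 kPa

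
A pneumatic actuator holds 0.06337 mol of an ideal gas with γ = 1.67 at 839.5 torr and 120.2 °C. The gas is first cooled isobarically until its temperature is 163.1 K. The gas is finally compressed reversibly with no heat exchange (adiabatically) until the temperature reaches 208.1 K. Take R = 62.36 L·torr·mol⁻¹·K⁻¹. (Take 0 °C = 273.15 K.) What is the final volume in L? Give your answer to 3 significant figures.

Convert: T₁ = 393.3 K.
From PV = nRT: V₁ = nRT₁/P₁ = 1.852 L.
P constant ⇒ V ∝ T: P₂ = P₁; V₂ = V₁·(T₂/T₁) = 0.7678 L.
Reversible adiabatic, γ = 1.67: P₃ = P₂·(T₃/T₂)^(γ/(γ−1)) = 1541 torr; V₃ = V₂·(T₂/T₃)^(1/(γ−1)) = 0.5337 L.

V₃ ≈ 0.534 L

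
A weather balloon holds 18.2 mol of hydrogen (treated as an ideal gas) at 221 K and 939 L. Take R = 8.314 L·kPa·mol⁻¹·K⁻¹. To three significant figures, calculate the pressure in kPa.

PV = nRT ⇒ P = nRT/V = (18.2 × 8.314 × 221) / 939

P ≈ 35.6 kPa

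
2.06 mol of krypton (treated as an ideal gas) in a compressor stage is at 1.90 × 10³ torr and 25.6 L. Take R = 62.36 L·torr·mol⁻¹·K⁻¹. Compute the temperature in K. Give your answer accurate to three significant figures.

T ≈ 379 K

PV = nRT ⇒ T = PV/(nR) = (1.90e+03 × 25.6) / (2.06 × 62.36)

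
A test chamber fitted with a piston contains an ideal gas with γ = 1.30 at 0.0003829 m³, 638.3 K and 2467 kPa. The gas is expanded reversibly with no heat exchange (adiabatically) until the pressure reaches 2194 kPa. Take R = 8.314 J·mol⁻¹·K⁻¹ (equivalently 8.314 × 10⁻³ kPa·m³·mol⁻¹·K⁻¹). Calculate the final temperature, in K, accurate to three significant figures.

Reversible adiabatic, γ = 1.30: T₂ = T₁·(P₂/P₁)^((γ−1)/γ) = 621.3 K; V₂ = V₁·(P₁/P₂)^(1/γ) = 0.0004190 m³.

T₂ ≈ 621 K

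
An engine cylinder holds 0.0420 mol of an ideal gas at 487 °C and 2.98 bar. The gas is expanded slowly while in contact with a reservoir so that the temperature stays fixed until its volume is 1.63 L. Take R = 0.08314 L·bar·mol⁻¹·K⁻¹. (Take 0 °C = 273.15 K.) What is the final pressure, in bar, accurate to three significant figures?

P₂ ≈ 1.63 bar

Convert: T₁ = 760.1 K.
From PV = nRT: V₁ = nRT₁/P₁ = 0.8907 L.
T constant ⇒ Boyle's law P V = const: T₂ = T₁; P₂ = P₁·(V₁/V₂) = 1.628 bar.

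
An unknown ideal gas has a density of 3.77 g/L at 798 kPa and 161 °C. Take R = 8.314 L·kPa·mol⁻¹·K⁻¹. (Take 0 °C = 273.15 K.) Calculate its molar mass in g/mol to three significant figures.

M ≈ 17.1 g/mol

ρ = PM/(RT) ⇒ M = ρRT/P = (3.77 × 8.314 × 434.1) / 798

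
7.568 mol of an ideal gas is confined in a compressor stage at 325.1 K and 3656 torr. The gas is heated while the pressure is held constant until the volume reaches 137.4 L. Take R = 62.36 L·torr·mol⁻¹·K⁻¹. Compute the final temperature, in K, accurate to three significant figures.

From PV = nRT: V₁ = nRT₁/P₁ = 41.97 L.
Isobaric, so V/T is constant: P₂ = P₁; T₂ = T₁·(V₂/V₁) = 1064 K.

T₂ ≈ 1.06e+03 K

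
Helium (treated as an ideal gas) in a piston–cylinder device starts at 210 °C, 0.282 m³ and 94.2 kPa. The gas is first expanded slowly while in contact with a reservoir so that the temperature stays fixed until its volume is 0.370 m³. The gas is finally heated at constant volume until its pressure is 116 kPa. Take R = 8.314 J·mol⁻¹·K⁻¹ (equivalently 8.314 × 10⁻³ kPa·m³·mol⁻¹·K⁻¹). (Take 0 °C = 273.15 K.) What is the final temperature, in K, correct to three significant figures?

T₃ ≈ 781 K

Convert: T₁ = 483.1 K.
T constant ⇒ Boyle's law P V = const: T₂ = T₁; P₂ = P₁·(V₁/V₂) = 71.80 kPa.
V constant ⇒ P ∝ T: V₃ = V₂; T₃ = T₂·(P₃/P₂) = 780.6 K.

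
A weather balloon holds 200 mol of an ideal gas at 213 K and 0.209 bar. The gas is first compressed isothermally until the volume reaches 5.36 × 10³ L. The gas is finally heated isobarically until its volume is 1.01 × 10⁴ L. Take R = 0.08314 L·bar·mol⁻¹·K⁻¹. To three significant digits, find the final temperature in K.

T₃ ≈ 401 K

From PV = nRT: V₁ = nRT₁/P₁ = 1.695e+04 L.
T constant ⇒ Boyle's law P V = const: T₂ = T₁; P₂ = P₁·(V₁/V₂) = 0.6608 bar.
Isobaric, so V/T is constant: P₃ = P₂; T₃ = T₂·(V₃/V₂) = 401.4 K.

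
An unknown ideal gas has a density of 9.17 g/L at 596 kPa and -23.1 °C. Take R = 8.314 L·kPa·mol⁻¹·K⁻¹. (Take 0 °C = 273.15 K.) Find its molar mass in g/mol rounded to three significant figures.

M ≈ 32.0 g/mol

ρ = PM/(RT) ⇒ M = ρRT/P = (9.17 × 8.314 × 250.0) / 596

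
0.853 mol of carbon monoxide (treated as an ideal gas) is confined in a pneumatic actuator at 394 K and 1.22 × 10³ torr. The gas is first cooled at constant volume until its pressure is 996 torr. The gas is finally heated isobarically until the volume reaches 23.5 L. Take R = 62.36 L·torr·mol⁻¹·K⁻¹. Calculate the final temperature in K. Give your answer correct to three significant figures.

T₃ ≈ 440 K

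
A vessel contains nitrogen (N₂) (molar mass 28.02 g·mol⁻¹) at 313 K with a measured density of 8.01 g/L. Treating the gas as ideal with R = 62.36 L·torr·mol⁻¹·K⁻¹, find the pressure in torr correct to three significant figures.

P ≈ 5.58e+03 torr

ρ = PM/(RT) ⇒ P = ρRT/M = (8.01 × 62.36 × 313.0) / 28.02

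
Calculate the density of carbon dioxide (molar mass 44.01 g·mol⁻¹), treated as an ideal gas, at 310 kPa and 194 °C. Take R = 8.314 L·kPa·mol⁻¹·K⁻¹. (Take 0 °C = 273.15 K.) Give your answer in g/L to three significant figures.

ρ = PM/(RT) = (310 × 44.01) / (8.314 × 467.1)

ρ ≈ 3.51 g/L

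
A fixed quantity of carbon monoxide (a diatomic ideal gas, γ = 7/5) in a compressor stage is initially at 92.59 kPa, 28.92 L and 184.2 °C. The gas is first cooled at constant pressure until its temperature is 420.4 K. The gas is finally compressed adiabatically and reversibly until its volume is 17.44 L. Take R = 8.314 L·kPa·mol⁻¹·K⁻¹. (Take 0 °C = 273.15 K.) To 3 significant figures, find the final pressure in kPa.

Convert: T₁ = 457.3 K.
Isobaric, so V/T is constant: P₂ = P₁; V₂ = V₁·(T₂/T₁) = 26.58 L.
Reversible adiabatic, γ = 7/5: T₃ = T₂·(V₂/V₃)^(γ−1) = 497.6 K; P₃ = P₂·(V₂/V₃)^γ = 167.1 kPa.

P₃ ≈ 167 kPa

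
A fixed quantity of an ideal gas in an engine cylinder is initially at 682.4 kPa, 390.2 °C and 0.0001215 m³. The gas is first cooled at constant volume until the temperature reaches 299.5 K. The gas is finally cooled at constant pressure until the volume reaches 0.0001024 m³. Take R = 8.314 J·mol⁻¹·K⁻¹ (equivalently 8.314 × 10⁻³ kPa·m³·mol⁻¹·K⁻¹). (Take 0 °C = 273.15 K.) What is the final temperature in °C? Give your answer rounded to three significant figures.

T₃ ≈ -20.7 °C

Convert: T₁ = 663.3 K.
Isochoric, so P/T is constant: V₂ = V₁; P₂ = P₁·(T₂/T₁) = 308.1 kPa.
P constant ⇒ V ∝ T: P₃ = P₂; T₃ = T₂·(V₃/V₂) = 252.4 K.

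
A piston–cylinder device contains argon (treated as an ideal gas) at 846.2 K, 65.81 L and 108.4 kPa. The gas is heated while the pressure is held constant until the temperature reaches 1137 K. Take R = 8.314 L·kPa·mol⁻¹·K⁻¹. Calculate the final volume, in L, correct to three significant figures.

V₂ ≈ 88.4 L

Isobaric, so V/T is constant: P₂ = P₁; V₂ = V₁·(T₂/T₁) = 88.43 L.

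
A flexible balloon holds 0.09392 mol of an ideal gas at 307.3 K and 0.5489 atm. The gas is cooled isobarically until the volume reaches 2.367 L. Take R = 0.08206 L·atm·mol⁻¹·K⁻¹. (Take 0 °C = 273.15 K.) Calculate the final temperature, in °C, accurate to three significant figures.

T₂ ≈ -105 °C

From PV = nRT: V₁ = nRT₁/P₁ = 4.315 L.
P constant ⇒ V ∝ T: P₂ = P₁; T₂ = T₁·(V₂/V₁) = 168.6 K.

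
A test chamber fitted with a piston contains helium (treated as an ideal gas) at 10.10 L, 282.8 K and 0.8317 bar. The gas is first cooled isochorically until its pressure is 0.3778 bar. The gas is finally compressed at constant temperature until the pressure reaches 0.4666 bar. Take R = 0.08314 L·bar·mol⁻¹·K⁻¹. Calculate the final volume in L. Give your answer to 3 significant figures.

V₃ ≈ 8.18 L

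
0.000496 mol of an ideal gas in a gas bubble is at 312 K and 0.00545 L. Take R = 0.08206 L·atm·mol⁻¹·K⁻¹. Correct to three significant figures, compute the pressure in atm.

P ≈ 2.33 atm

PV = nRT ⇒ P = nRT/V = (0.000496 × 0.08206 × 312) / 0.00545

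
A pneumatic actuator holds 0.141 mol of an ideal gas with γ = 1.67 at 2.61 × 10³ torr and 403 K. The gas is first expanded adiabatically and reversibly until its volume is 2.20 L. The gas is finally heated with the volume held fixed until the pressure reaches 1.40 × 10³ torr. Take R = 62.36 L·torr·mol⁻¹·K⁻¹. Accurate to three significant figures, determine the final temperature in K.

From PV = nRT: V₁ = nRT₁/P₁ = 1.358 L.
Adiabatic (γ = 1.67), T V^(γ−1) and P V^γ constant: T₂ = T₁·(V₁/V₂)^(γ−1) = 291.6 K; P₂ = P₁·(V₁/V₂)^γ = 1166 torr.
Isochoric, so P/T is constant: V₃ = V₂; T₃ = T₂·(P₃/P₂) = 350.3 K.

T₃ ≈ 350 K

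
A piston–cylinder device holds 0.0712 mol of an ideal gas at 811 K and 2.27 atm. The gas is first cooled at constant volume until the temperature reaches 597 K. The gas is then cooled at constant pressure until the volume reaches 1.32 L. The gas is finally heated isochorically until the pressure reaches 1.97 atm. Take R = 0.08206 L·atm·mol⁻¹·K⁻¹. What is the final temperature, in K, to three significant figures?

From PV = nRT: V₁ = nRT₁/P₁ = 2.087 L.
Isochoric, so P/T is constant: V₂ = V₁; P₂ = P₁·(T₂/T₁) = 1.671 atm.
P constant ⇒ V ∝ T: P₃ = P₂; T₃ = T₂·(V₃/V₂) = 377.5 K.
Isochoric, so P/T is constant: V₄ = V₃; T₄ = T₃·(P₄/P₃) = 445.1 K.

T₄ ≈ 445 K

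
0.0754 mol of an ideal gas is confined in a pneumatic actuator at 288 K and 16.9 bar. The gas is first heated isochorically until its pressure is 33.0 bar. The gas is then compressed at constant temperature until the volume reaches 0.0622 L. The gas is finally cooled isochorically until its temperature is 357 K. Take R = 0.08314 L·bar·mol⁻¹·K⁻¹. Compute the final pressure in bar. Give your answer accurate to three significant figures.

From PV = nRT: V₁ = nRT₁/P₁ = 0.1068 L.
V constant ⇒ P ∝ T: V₂ = V₁; T₂ = T₁·(P₂/P₁) = 562.4 K.
T constant ⇒ Boyle's law P V = const: T₃ = T₂; P₃ = P₂·(V₂/V₃) = 56.68 bar.
V constant ⇒ P ∝ T: V₄ = V₃; P₄ = P₃·(T₄/T₃) = 35.98 bar.

P₄ ≈ 36.0 bar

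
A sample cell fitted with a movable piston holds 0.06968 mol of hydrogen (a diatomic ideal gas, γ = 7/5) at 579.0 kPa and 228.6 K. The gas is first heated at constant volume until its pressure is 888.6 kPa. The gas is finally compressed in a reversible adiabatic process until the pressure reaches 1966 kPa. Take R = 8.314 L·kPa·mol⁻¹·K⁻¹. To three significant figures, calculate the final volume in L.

V₃ ≈ 0.130 L

From PV = nRT: V₁ = nRT₁/P₁ = 0.2287 L.
Isochoric, so P/T is constant: V₂ = V₁; T₂ = T₁·(P₂/P₁) = 350.8 K.
Reversible adiabatic, γ = 7/5: T₃ = T₂·(P₃/P₂)^((γ−1)/γ) = 440.2 K; V₃ = V₂·(P₂/P₃)^(1/γ) = 0.1297 L.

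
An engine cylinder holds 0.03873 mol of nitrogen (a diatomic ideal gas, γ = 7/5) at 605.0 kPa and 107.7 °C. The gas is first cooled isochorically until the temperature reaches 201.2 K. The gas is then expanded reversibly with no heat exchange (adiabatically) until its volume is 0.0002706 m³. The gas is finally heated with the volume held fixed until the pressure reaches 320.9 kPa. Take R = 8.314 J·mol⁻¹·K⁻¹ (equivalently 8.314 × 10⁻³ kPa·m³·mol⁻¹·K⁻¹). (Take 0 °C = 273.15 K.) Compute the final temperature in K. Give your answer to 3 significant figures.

Convert: T₁ = 380.8 K.
From PV = nRT: V₁ = nRT₁/P₁ = 0.0002027 m³.
Isochoric, so P/T is constant: V₂ = V₁; P₂ = P₁·(T₂/T₁) = 319.6 kPa.
Reversible adiabatic, γ = 7/5: T₃ = T₂·(V₂/V₃)^(γ−1) = 179.2 K; P₃ = P₂·(V₂/V₃)^γ = 213.3 kPa.
Isochoric, so P/T is constant: V₄ = V₃; T₄ = T₃·(P₄/P₃) = 269.7 K.

T₄ ≈ 270 K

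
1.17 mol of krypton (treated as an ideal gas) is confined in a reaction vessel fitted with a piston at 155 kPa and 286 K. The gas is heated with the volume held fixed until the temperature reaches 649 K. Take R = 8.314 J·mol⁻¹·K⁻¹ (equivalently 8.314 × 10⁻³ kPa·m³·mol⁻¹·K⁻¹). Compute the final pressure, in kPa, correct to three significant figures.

From PV = nRT: V₁ = nRT₁/P₁ = 0.01795 m³.
V constant ⇒ P ∝ T: V₂ = V₁; P₂ = P₁·(T₂/T₁) = 351.7 kPa.

P₂ ≈ 352 kPa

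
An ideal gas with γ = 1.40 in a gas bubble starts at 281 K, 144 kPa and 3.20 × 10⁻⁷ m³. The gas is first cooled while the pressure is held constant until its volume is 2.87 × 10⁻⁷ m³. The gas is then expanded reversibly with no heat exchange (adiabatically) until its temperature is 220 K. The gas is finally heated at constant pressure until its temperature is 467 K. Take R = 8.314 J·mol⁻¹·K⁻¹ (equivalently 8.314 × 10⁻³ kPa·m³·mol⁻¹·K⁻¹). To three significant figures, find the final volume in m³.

V₄ ≈ 8.56e-07 m³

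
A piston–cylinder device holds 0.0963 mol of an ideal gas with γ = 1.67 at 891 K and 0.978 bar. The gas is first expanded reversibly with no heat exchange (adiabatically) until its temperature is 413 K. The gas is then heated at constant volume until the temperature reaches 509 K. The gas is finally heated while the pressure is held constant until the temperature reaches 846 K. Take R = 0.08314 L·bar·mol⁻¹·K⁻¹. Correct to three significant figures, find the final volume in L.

From PV = nRT: V₁ = nRT₁/P₁ = 7.294 L.
Adiabatic (γ = 1.67), T V^(γ−1) and P V^γ constant: P₂ = P₁·(T₂/T₁)^(γ/(γ−1)) = 0.1439 bar; V₂ = V₁·(T₁/T₂)^(1/(γ−1)) = 22.98 L.
Isochoric, so P/T is constant: V₃ = V₂; P₃ = P₂·(T₃/T₂) = 0.1773 bar.
Isobaric, so V/T is constant: P₄ = P₃; V₄ = V₃·(T₄/T₃) = 38.20 L.

V₄ ≈ 38.2 L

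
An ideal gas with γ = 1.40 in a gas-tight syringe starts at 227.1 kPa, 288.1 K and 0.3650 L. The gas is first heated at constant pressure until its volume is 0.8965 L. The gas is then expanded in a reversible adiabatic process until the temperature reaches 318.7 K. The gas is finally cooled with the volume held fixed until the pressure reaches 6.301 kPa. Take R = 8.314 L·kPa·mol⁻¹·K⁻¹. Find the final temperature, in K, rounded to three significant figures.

T₄ ≈ 144 K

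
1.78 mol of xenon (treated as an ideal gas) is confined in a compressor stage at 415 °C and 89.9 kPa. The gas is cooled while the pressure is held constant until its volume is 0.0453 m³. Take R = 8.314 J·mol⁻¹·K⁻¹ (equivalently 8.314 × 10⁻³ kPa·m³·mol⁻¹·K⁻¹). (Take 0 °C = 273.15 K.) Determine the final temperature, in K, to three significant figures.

T₂ ≈ 275 K

Convert: T₁ = 688.1 K.
From PV = nRT: V₁ = nRT₁/P₁ = 0.1133 m³.
Isobaric, so V/T is constant: P₂ = P₁; T₂ = T₁·(V₂/V₁) = 275.2 K.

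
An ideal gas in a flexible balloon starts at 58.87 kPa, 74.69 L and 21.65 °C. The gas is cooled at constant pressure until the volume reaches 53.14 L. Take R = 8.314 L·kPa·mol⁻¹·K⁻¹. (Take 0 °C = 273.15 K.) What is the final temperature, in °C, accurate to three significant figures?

Convert: T₁ = 294.8 K.
Isobaric, so V/T is constant: P₂ = P₁; T₂ = T₁·(V₂/V₁) = 209.7 K.

T₂ ≈ -63.4 °C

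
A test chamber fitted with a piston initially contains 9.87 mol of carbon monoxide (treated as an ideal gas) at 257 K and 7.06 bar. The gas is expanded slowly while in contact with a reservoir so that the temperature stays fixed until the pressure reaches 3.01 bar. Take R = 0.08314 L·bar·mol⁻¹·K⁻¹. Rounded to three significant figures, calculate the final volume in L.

From PV = nRT: V₁ = nRT₁/P₁ = 29.87 L.
T constant ⇒ Boyle's law P V = const: T₂ = T₁; V₂ = V₁·(P₁/P₂) = 70.06 L.

V₂ ≈ 70.1 L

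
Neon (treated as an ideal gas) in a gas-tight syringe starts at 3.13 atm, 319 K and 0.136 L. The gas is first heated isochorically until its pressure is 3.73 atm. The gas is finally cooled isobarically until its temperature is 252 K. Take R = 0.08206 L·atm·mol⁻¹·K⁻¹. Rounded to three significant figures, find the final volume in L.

V constant ⇒ P ∝ T: V₂ = V₁; T₂ = T₁·(P₂/P₁) = 380.2 K.
P constant ⇒ V ∝ T: P₃ = P₂; V₃ = V₂·(T₃/T₂) = 0.09015 L.

V₃ ≈ 0.0902 L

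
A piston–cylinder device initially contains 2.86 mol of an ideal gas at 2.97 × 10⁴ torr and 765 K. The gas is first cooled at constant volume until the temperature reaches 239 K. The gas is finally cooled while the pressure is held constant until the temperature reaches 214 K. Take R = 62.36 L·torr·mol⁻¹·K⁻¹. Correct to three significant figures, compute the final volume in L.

V₃ ≈ 4.11 L

From PV = nRT: V₁ = nRT₁/P₁ = 4.594 L.
Isochoric, so P/T is constant: V₂ = V₁; P₂ = P₁·(T₂/T₁) = 9279 torr.
P constant ⇒ V ∝ T: P₃ = P₂; V₃ = V₂·(T₃/T₂) = 4.113 L.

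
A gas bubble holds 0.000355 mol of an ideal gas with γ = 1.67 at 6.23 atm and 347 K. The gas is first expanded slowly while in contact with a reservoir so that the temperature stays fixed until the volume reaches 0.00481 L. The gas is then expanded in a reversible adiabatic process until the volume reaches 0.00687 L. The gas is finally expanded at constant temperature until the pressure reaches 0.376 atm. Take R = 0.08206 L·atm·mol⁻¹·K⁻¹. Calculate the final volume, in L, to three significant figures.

From PV = nRT: V₁ = nRT₁/P₁ = 0.001623 L.
Isothermal, so P V is constant: T₂ = T₁; P₂ = P₁·(V₁/V₂) = 2.102 atm.
Reversible adiabatic, γ = 1.67: T₃ = T₂·(V₂/V₃)^(γ−1) = 273.3 K; P₃ = P₂·(V₂/V₃)^γ = 1.159 atm.
T constant ⇒ Boyle's law P V = const: T₄ = T₃; V₄ = V₃·(P₃/P₄) = 0.02117 L.

V₄ ≈ 0.0212 L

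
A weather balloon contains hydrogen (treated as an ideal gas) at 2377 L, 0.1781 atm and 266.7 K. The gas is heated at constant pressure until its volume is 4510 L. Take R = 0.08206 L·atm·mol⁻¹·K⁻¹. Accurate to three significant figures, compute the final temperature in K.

T₂ ≈ 506 K

Isobaric, so V/T is constant: P₂ = P₁; T₂ = T₁·(V₂/V₁) = 506.0 K.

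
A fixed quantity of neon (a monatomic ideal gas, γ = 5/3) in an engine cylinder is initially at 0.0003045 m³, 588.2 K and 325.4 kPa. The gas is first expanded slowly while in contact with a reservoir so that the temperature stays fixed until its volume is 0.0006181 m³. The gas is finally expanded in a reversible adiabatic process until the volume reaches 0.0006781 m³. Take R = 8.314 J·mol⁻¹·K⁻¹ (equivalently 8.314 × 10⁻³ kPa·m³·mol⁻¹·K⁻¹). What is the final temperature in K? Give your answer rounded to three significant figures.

T₃ ≈ 553 K

Isothermal, so P V is constant: T₂ = T₁; P₂ = P₁·(V₁/V₂) = 160.3 kPa.
Adiabatic (γ = 5/3), T V^(γ−1) and P V^γ constant: T₃ = T₂·(V₂/V₃)^(γ−1) = 553.0 K; P₃ = P₂·(V₂/V₃)^γ = 137.4 kPa.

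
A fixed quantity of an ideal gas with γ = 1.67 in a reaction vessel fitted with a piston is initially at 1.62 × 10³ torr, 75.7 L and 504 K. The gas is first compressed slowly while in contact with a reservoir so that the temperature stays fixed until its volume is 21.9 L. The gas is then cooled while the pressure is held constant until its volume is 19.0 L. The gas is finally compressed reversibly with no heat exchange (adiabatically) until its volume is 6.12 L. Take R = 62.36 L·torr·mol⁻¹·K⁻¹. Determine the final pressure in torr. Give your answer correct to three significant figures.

Isothermal, so P V is constant: T₂ = T₁; P₂ = P₁·(V₁/V₂) = 5600 torr.
P constant ⇒ V ∝ T: P₃ = P₂; T₃ = T₂·(V₃/V₂) = 437.3 K.
Adiabatic (γ = 1.67), T V^(γ−1) and P V^γ constant: T₄ = T₃·(V₃/V₄)^(γ−1) = 934.1 K; P₄ = P₃·(V₃/V₄)^γ = 3.714e+04 torr.

P₄ ≈ 3.71e+04 torr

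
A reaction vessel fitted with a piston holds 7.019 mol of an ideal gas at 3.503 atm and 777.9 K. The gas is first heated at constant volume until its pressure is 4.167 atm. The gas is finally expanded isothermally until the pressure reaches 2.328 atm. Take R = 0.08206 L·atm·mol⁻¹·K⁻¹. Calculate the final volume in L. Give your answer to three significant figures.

From PV = nRT: V₁ = nRT₁/P₁ = 127.9 L.
V constant ⇒ P ∝ T: V₂ = V₁; T₂ = T₁·(P₂/P₁) = 925.4 K.
Isothermal, so P V is constant: T₃ = T₂; V₃ = V₂·(P₂/P₃) = 228.9 L.

V₃ ≈ 229 L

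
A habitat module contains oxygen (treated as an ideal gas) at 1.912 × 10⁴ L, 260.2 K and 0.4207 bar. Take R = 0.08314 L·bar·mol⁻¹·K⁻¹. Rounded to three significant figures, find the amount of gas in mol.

PV = nRT ⇒ n = PV/(RT) = (0.4207 × 1.912e+04) / (0.08314 × 260.2)

n ≈ 372 mol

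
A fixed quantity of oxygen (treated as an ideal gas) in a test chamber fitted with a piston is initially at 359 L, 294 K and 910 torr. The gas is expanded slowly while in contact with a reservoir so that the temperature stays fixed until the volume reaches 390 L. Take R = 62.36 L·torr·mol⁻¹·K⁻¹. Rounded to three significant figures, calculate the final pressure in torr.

P₂ ≈ 838 torr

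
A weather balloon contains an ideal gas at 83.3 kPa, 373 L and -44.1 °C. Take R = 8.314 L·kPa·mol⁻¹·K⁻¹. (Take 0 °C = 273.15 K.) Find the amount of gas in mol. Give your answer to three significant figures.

Convert: T = 229.05 K.
PV = nRT ⇒ n = PV/(RT) = (83.3 × 373) / (8.314 × 229.05)

n ≈ 16.3 mol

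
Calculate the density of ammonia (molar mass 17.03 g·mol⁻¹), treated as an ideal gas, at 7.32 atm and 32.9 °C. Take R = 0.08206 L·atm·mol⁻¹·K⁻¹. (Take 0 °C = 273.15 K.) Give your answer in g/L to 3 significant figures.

ρ = PM/(RT) = (7.32 × 17.03) / (0.08206 × 306.0)

ρ ≈ 4.96 g/L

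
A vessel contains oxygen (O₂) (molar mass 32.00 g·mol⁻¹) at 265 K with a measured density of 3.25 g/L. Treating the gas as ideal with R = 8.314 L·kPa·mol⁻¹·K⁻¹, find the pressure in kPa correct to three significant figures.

P ≈ 224 kPa

ρ = PM/(RT) ⇒ P = ρRT/M = (3.25 × 8.314 × 265.0) / 32.00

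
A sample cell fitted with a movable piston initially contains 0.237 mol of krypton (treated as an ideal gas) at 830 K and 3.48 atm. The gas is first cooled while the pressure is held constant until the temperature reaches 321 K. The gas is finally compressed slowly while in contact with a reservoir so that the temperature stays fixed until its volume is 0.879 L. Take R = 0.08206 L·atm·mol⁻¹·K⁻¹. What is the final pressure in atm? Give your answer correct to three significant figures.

P₃ ≈ 7.10 atm

From PV = nRT: V₁ = nRT₁/P₁ = 4.639 L.
Isobaric, so V/T is constant: P₂ = P₁; V₂ = V₁·(T₂/T₁) = 1.794 L.
T constant ⇒ Boyle's law P V = const: T₃ = T₂; P₃ = P₂·(V₂/V₃) = 7.102 atm.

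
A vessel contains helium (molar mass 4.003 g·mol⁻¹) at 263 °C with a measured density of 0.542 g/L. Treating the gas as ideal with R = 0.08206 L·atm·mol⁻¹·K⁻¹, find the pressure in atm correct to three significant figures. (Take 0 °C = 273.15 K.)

P ≈ 5.96 atm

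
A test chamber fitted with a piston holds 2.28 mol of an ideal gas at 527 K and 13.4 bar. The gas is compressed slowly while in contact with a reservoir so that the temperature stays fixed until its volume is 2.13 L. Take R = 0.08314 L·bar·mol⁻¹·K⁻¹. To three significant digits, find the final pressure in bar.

From PV = nRT: V₁ = nRT₁/P₁ = 7.455 L.
T constant ⇒ Boyle's law P V = const: T₂ = T₁; P₂ = P₁·(V₁/V₂) = 46.90 bar.

P₂ ≈ 46.9 bar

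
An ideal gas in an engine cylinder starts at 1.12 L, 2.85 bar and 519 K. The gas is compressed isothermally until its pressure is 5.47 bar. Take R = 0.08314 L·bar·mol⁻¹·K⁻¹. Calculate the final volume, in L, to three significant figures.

V₂ ≈ 0.584 L

Isothermal, so P V is constant: T₂ = T₁; V₂ = V₁·(P₁/P₂) = 0.5835 L.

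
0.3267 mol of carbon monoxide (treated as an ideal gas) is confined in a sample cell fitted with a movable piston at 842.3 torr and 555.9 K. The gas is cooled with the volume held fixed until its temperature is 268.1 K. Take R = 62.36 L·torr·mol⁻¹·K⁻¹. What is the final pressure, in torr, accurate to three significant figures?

From PV = nRT: V₁ = nRT₁/P₁ = 13.45 L.
Isochoric, so P/T is constant: V₂ = V₁; P₂ = P₁·(T₂/T₁) = 406.2 torr.

P₂ ≈ 406 torr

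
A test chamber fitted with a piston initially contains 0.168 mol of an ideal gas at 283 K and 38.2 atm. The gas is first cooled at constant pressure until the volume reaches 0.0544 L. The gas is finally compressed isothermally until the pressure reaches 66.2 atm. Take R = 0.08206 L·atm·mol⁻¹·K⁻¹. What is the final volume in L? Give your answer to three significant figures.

V₃ ≈ 0.0314 L

From PV = nRT: V₁ = nRT₁/P₁ = 0.1021 L.
P constant ⇒ V ∝ T: P₂ = P₁; T₂ = T₁·(V₂/V₁) = 150.7 K.
T constant ⇒ Boyle's law P V = const: T₃ = T₂; V₃ = V₂·(P₂/P₃) = 0.03139 L.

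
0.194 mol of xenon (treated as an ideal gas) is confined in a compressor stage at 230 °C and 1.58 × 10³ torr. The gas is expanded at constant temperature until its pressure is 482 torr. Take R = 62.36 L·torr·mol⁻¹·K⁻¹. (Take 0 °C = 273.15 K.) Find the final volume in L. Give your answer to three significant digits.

Convert: T₁ = 503.1 K.
From PV = nRT: V₁ = nRT₁/P₁ = 3.853 L.
Isothermal, so P V is constant: T₂ = T₁; V₂ = V₁·(P₁/P₂) = 12.63 L.

V₂ ≈ 12.6 L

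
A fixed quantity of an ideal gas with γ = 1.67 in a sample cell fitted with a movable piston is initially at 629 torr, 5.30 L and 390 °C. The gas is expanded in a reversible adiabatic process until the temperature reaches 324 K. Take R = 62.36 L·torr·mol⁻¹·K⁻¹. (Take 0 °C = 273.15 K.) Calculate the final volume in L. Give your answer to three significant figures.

V₂ ≈ 15.4 L

Convert: T₁ = 663.1 K.
Adiabatic (γ = 1.67), T V^(γ−1) and P V^γ constant: P₂ = P₁·(T₂/T₁)^(γ/(γ−1)) = 105.5 torr; V₂ = V₁·(T₁/T₂)^(1/(γ−1)) = 15.44 L.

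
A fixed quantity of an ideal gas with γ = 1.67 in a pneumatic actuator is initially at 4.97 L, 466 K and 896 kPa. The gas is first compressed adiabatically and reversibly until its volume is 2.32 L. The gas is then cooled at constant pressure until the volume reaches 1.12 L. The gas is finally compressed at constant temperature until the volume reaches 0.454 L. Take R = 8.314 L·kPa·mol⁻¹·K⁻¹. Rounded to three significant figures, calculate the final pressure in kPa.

P₄ ≈ 7.89e+03 kPa

Reversible adiabatic, γ = 1.67: T₂ = T₁·(V₁/V₂)^(γ−1) = 776.4 K; P₂ = P₁·(V₁/V₂)^γ = 3198 kPa.
Isobaric, so V/T is constant: P₃ = P₂; T₃ = T₂·(V₃/V₂) = 374.8 K.
T constant ⇒ Boyle's law P V = const: T₄ = T₃; P₄ = P₃·(V₃/V₄) = 7889 kPa.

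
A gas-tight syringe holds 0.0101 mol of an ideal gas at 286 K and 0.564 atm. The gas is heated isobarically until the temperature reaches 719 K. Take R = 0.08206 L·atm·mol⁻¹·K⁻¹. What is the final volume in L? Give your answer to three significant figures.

V₂ ≈ 1.06 L

From PV = nRT: V₁ = nRT₁/P₁ = 0.4203 L.
P constant ⇒ V ∝ T: P₂ = P₁; V₂ = V₁·(T₂/T₁) = 1.057 L.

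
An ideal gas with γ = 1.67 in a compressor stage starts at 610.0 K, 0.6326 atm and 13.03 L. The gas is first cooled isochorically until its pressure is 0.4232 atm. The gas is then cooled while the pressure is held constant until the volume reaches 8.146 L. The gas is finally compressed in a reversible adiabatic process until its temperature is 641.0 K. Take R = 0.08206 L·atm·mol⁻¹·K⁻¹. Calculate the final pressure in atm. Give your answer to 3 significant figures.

P₄ ≈ 4.21 atm

Isochoric, so P/T is constant: V₂ = V₁; T₂ = T₁·(P₂/P₁) = 408.1 K.
P constant ⇒ V ∝ T: P₃ = P₂; T₃ = T₂·(V₃/V₂) = 255.1 K.
Reversible adiabatic, γ = 1.67: P₄ = P₃·(T₄/T₃)^(γ/(γ−1)) = 4.206 atm; V₄ = V₃·(T₃/T₄)^(1/(γ−1)) = 2.060 L.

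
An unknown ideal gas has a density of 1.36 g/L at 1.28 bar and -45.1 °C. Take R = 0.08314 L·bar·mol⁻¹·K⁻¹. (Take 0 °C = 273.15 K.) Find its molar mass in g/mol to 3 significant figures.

M ≈ 20.1 g/mol

ρ = PM/(RT) ⇒ M = ρRT/P = (1.36 × 0.08314 × 228.0) / 1.28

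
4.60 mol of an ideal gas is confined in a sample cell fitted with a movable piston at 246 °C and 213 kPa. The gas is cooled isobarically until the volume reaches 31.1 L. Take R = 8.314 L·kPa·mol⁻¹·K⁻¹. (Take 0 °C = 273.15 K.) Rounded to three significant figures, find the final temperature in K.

Convert: T₁ = 519.1 K.
From PV = nRT: V₁ = nRT₁/P₁ = 93.21 L.
P constant ⇒ V ∝ T: P₂ = P₁; T₂ = T₁·(V₂/V₁) = 173.2 K.

T₂ ≈ 173 K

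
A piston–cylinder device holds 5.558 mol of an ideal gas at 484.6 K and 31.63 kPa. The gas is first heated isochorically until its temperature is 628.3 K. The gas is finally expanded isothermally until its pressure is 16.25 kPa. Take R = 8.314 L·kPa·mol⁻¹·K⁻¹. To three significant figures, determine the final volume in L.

From PV = nRT: V₁ = nRT₁/P₁ = 708.0 L.
V constant ⇒ P ∝ T: V₂ = V₁; P₂ = P₁·(T₂/T₁) = 41.01 kPa.
Isothermal, so P V is constant: T₃ = T₂; V₃ = V₂·(P₂/P₃) = 1787 L.

V₃ ≈ 1.79e+03 L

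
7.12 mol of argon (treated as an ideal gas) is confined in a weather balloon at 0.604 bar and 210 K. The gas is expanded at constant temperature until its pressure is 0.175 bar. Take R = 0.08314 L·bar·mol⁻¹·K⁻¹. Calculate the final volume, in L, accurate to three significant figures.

V₂ ≈ 710 L

From PV = nRT: V₁ = nRT₁/P₁ = 205.8 L.
Isothermal, so P V is constant: T₂ = T₁; V₂ = V₁·(P₁/P₂) = 710.3 L.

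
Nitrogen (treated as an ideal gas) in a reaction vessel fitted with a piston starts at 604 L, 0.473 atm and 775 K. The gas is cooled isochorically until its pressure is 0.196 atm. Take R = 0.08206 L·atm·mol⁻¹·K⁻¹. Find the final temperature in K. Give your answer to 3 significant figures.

T₂ ≈ 321 K

Isochoric, so P/T is constant: V₂ = V₁; T₂ = T₁·(P₂/P₁) = 321.1 K.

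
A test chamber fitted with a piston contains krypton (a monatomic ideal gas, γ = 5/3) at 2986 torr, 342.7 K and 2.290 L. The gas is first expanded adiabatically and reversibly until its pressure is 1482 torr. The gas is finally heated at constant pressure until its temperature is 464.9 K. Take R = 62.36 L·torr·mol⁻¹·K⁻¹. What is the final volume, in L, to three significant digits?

Reversible adiabatic, γ = 5/3: T₂ = T₁·(P₂/P₁)^((γ−1)/γ) = 259.0 K; V₂ = V₁·(P₁/P₂)^(1/γ) = 3.486 L.
P constant ⇒ V ∝ T: P₃ = P₂; V₃ = V₂·(T₃/T₂) = 6.259 L.

V₃ ≈ 6.26 L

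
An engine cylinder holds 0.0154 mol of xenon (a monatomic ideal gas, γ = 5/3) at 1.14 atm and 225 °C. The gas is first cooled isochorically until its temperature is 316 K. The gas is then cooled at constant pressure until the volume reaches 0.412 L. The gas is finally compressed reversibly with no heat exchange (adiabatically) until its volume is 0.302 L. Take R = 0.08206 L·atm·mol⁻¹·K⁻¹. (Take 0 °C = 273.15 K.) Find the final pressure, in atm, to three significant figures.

P₄ ≈ 1.21 atm

Convert: T₁ = 498.1 K.
From PV = nRT: V₁ = nRT₁/P₁ = 0.5522 L.
Isochoric, so P/T is constant: V₂ = V₁; P₂ = P₁·(T₂/T₁) = 0.7232 atm.
Isobaric, so V/T is constant: P₃ = P₂; T₃ = T₂·(V₃/V₂) = 235.8 K.
Reversible adiabatic, γ = 5/3: T₄ = T₃·(V₃/V₄)^(γ−1) = 290.0 K; P₄ = P₃·(V₃/V₄)^γ = 1.214 atm.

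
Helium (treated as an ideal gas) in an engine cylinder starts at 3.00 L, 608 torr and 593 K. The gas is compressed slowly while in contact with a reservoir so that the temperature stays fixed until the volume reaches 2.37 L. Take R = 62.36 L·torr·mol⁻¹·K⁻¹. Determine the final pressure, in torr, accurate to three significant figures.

T constant ⇒ Boyle's law P V = const: T₂ = T₁; P₂ = P₁·(V₁/V₂) = 769.6 torr.

P₂ ≈ 770 torr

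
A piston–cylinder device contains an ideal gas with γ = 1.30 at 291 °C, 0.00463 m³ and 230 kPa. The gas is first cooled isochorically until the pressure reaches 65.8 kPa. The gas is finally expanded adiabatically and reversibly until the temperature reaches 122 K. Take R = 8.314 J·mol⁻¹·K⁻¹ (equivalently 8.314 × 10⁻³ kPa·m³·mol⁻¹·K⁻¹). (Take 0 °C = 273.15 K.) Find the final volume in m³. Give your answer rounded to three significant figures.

V₃ ≈ 0.0118 m³

Convert: T₁ = 564.1 K.
V constant ⇒ P ∝ T: V₂ = V₁; T₂ = T₁·(P₂/P₁) = 161.4 K.
Reversible adiabatic, γ = 1.30: P₃ = P₂·(T₃/T₂)^(γ/(γ−1)) = 19.57 kPa; V₃ = V₂·(T₂/T₃)^(1/(γ−1)) = 0.01177 m³.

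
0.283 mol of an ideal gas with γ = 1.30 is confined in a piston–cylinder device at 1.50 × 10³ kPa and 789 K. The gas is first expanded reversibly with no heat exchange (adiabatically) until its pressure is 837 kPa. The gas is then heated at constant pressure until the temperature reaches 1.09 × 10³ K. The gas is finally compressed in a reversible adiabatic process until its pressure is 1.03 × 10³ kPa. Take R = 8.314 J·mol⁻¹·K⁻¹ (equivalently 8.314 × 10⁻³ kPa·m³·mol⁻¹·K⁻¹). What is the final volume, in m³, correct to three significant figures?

From PV = nRT: V₁ = nRT₁/P₁ = 0.001238 m³.
Adiabatic (γ = 1.30), T V^(γ−1) and P V^γ constant: T₂ = T₁·(P₂/P₁)^((γ−1)/γ) = 689.6 K; V₂ = V₁·(P₁/P₂)^(1/γ) = 0.001939 m³.
Isobaric, so V/T is constant: P₃ = P₂; V₃ = V₂·(T₃/T₂) = 0.003064 m³.
Reversible adiabatic, γ = 1.30: T₄ = T₃·(P₄/P₃)^((γ−1)/γ) = 1143 K; V₄ = V₃·(P₃/P₄)^(1/γ) = 0.002612 m³.

V₄ ≈ 0.00261 m³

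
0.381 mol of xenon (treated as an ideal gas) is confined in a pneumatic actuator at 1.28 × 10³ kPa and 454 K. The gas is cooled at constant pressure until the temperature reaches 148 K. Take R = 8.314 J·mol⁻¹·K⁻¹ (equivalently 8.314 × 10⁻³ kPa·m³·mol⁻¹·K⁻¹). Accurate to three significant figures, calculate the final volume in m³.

V₂ ≈ 0.000366 m³

From PV = nRT: V₁ = nRT₁/P₁ = 0.001124 m³.
Isobaric, so V/T is constant: P₂ = P₁; V₂ = V₁·(T₂/T₁) = 0.0003663 m³.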